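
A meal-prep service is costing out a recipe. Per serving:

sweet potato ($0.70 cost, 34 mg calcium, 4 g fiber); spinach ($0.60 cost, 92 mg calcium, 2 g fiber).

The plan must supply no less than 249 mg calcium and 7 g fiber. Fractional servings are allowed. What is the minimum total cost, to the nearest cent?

$1.86

Minimising a linear cost over {calcium ≥ 249, fiber ≥ 7, servings ≥ 0} — the optimum is at a vertex, using one or two foods.
sweet potato only: max(249/34, 7/4) = 7.324 servings → $5.13.
spinach only: max(249/92, 7/2) = 3.5 servings → $2.10.
sweet potato + spinach with both tight: 0.4867 servings and 2.527 servings → $1.86.
So the least-cost plan costs $1.86.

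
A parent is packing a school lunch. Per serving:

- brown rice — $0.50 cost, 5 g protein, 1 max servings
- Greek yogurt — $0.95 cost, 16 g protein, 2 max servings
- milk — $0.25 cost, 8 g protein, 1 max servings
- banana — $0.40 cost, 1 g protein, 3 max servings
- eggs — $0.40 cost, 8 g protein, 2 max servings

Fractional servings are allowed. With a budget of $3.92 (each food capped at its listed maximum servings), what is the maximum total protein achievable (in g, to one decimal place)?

62.2 g

Protein per dollar: milk 32, eggs 20, Greek yogurt 16.84, brown rice 10, banana 2.5.
Take 1 serving of milk: spends $0.25, +8.0 g protein (running total 8.0 g).
Take 2 servings of eggs: spends $0.80, +16.0 g protein (running total 24.0 g).
Take 2 servings of Greek yogurt: spends $1.90, +32.0 g protein (running total 56.0 g).
Take 1 serving of brown rice: spends $0.50, +5.0 g protein (running total 61.0 g).
Take 1.175 servings of banana: spends $0.47, +1.2 g protein (running total 62.2 g).
Filling greedily by protein-per-dollar is optimal for one linear limit, giving 62.2 g.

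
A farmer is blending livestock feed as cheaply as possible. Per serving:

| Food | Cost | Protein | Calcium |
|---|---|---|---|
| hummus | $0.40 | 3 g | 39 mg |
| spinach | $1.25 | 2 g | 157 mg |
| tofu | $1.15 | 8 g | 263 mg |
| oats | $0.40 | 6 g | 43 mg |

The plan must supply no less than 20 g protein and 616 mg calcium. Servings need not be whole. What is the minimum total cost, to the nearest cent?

$2.75

With two linear requirements the optimum uses one or two foods; enumerate the corners.
hummus only: max(20/3, 616/39) = 15.79 servings → $6.32.
spinach only: max(20/2, 616/157) = 10 servings → $12.50.
tofu only: max(20/8, 616/263) = 2.5 servings → $2.88.
oats only: max(20/6, 616/43) = 14.33 servings → $5.73.
hummus + spinach with both tight: 4.855 servings and 2.718 servings → $5.34.
hummus + tofu with both tight: 0.696 servings and 2.239 servings → $2.85.
hummus + oats with both targets exact would need a negative amount; discard.
spinach + tofu with both targets exact would need a negative amount; discard.
spinach + oats with both tight: 3.313 servings and 2.229 servings → $5.03.
tofu + oats with both tight: 2.298 servings and 0.269 servings → $2.75.
So the least-cost plan costs $2.75.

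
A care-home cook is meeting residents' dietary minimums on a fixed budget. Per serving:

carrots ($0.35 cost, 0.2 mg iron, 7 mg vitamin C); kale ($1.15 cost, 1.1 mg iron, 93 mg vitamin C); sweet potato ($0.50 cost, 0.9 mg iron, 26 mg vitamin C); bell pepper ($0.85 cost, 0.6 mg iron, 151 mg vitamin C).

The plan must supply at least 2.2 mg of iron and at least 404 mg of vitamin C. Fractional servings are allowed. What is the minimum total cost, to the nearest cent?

$2.54

carrots only: max(2.2/0.2, 404/7) = 57.71 servings → $20.20.
kale only: max(2.2/1.1, 404/93) = 4.344 servings → $5.00.
sweet potato only: max(2.2/0.9, 404/26) = 15.54 servings → $7.77.
bell pepper only: max(2.2/0.6, 404/151) = 3.667 servings → $3.12.
carrots + kale: intersection lies outside the first quadrant.
carrots + sweet potato: the both-tight solution has a negative serving — not a feasible corner.
carrots + bell pepper with both tight: 3.454 servings and 2.515 servings → $3.35.
kale + sweet potato: the both-tight solution has a negative serving — not a feasible corner.
kale + bell pepper with both tight: 0.8141 servings and 2.174 servings → $2.78.
sweet potato + bell pepper with both tight: 0.7465 servings and 2.547 servings → $2.54.
So the least-cost plan costs $2.54.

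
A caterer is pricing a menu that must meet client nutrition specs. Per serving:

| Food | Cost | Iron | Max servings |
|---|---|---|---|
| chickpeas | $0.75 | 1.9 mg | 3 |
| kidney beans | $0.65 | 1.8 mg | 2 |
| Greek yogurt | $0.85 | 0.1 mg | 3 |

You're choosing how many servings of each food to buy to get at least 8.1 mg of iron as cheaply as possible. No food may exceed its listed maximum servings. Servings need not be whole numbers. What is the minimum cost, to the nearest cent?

$3.08

Cost per mg of iron: kidney beans $0.3611, chickpeas $0.3947, Greek yogurt $8.5000.
Take 2 servings of kidney beans: +3.6 mg iron for $1.30 (total $1.30, still need 4.5 mg).
Take 2.368 servings of chickpeas: +4.5 mg iron for $1.78 (total $3.08, still need 0.0 mg).
Filling from the cheapest source first is optimal under one linear minimum: $3.08.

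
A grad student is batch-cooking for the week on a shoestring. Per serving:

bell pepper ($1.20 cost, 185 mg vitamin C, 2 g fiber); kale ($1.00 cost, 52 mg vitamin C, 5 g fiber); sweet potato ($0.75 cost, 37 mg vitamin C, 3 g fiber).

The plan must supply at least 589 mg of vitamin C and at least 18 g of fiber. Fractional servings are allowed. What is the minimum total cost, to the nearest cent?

An LP optimum is at a vertex; with two nutrient constraints at most two foods are used. Check each candidate.
bell pepper only: max(589/185, 18/2) = 9 servings → $10.80.
kale only: max(589/52, 18/5) = 11.33 servings → $11.33.
sweet potato only: max(589/37, 18/3) = 15.92 servings → $11.94.
bell pepper + kale with both tight: 2.447 servings and 2.621 servings → $5.56.
bell pepper + sweet potato with both tight: 2.289 servings and 4.474 servings → $6.10.
kale + sweet potato with both targets exact would need a negative amount; discard.
So the least-cost plan costs $5.56.

$5.56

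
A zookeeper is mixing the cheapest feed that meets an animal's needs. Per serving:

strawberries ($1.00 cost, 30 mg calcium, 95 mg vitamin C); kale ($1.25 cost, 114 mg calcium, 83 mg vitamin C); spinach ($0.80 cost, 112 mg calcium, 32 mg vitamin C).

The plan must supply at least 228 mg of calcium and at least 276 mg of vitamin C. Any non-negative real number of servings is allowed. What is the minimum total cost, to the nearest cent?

A basic optimal solution has at most two foods positive. Try each food alone and each pair with both targets met exactly.
strawberries only: max(228/30, 276/95) = 7.6 servings → $7.60.
kale only: max(228/114, 276/83) = 3.325 servings → $4.16.
spinach only: max(228/112, 276/32) = 8.625 servings → $6.90.
strawberries + kale with both tight: 1.504 servings and 1.604 servings → $3.51.
strawberries + spinach with both tight: 2.44 servings and 1.382 servings → $3.55.
kale + spinach: intersection lies outside the first quadrant.
So the least-cost plan costs $3.51.

$3.51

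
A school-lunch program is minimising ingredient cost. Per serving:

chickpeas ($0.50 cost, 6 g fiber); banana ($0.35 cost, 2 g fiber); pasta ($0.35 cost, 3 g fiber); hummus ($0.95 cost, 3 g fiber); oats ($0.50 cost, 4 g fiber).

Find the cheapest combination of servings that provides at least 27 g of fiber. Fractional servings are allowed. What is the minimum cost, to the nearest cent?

Cost per g of fiber: chickpeas $0.0833, pasta $0.1167, oats $0.1250, banana $0.1750, hummus $0.3167.
With no serving limits, use only chickpeas: 27 g / 6 g = 4.5 servings × $0.50 = $2.25.

$2.25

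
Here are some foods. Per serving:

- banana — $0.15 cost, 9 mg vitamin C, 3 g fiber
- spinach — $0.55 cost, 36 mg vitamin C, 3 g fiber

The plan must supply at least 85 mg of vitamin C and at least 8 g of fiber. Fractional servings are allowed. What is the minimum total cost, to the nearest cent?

banana only: max(85/9, 8/3) = 9.444 servings → $1.42.
spinach only: max(85/36, 8/3) = 2.667 servings → $1.47.
banana + spinach with both tight: 0.4074 servings and 2.259 servings → $1.30.
So the least-cost plan costs $1.30.

$1.30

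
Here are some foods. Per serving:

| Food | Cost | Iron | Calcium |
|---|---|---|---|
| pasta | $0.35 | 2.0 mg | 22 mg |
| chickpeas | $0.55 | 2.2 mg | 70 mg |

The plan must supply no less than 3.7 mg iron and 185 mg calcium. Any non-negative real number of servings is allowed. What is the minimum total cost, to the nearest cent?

Two binding constraints pin down two serving amounts, so the optimal mix uses at most two foods. The candidates are each food alone (scaled to the tighter of iron/calcium) and each pair with both constraints tight.
pasta only: max(3.7/2.0, 185/22) = 8.409 servings → $2.94.
chickpeas only: max(3.7/2.2, 185/70) = 2.643 servings → $1.45.
pasta + chickpeas with both targets exact would need a negative amount; discard.
The minimum over all feasible corners is $1.45.

$1.45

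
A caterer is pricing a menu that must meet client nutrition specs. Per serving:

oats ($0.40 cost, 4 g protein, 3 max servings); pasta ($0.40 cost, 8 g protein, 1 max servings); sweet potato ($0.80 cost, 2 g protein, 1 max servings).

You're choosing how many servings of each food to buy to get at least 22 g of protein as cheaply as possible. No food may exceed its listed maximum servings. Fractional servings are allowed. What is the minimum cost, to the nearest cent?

$2.40

Cost per g of protein: pasta $0.0500, oats $0.1000, sweet potato $0.4000.
Take 1 serving of pasta: +8.0 g protein for $0.40 (total $0.40, still need 14.0 g).
Take 3 servings of oats: +12.0 g protein for $1.20 (total $1.60, still need 2.0 g).
Take 1 serving of sweet potato: +2.0 g protein for $0.80 (total $2.40, still need 0.0 g).
Filling from the cheapest source first is optimal under one linear minimum: $2.40.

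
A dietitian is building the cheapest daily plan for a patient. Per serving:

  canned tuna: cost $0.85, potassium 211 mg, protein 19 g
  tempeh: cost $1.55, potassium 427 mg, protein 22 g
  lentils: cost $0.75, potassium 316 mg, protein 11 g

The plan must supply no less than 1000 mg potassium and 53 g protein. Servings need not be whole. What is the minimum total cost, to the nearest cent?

canned tuna only: max(1000/211, 53/19) = 4.739 servings → $4.03.
tempeh only: max(1000/427, 53/22) = 2.409 servings → $3.73.
lentils only: max(1000/316, 53/11) = 4.818 servings → $3.61.
canned tuna + tempeh with both tight: 0.1818 servings and 2.252 servings → $3.65.
canned tuna + lentils with both tight: 1.561 servings and 2.122 servings → $2.92.
tempeh + lentils: the both-tight solution has a negative serving — not a feasible corner.
So the least-cost plan costs $2.92.

$2.92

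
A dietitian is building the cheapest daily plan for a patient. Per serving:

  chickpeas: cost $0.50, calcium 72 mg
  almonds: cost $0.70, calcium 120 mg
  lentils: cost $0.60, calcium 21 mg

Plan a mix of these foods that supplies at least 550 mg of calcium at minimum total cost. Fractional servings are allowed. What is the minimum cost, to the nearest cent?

$3.21

Cost per mg of calcium: almonds $0.0058, chickpeas $0.0069, lentils $0.0286.
With no serving limits, use only almonds: 550 mg / 120 mg = 4.583 servings × $0.70 = $3.21.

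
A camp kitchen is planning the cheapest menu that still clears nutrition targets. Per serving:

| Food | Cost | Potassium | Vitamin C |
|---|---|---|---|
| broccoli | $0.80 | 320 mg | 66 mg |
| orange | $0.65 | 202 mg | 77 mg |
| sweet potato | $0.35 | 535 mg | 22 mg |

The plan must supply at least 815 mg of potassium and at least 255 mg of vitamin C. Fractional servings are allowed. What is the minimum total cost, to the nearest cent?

The cheapest plan sits at a corner of the feasible region — with two constraints it uses at most two foods.
broccoli only: max(815/320, 255/66) = 3.864 servings → $3.09.
orange only: max(815/202, 255/77) = 4.035 servings → $2.62.
sweet potato only: max(815/535, 255/22) = 11.59 servings → $4.06.
broccoli + orange with both tight: 0.9944 servings and 2.459 servings → $2.39.
broccoli + sweet potato: the both-tight solution has a negative serving — not a feasible corner.
orange + sweet potato with both tight: 3.224 servings and 0.306 servings → $2.20.
So the least-cost plan costs $2.20.

$2.20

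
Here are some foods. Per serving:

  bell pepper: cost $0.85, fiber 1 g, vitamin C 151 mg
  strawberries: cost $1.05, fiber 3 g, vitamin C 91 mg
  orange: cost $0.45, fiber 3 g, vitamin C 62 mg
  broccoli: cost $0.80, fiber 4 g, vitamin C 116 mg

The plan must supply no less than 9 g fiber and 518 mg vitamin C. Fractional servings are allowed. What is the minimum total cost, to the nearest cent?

With two linear requirements the optimum uses one or two foods; enumerate the corners.
bell pepper only: max(9/1, 518/151) = 9 servings → $7.65.
strawberries only: max(9/3, 518/91) = 5.692 servings → $5.98.
orange only: max(9/3, 518/62) = 8.355 servings → $3.76.
broccoli only: max(9/4, 518/116) = 4.466 servings → $3.57.
bell pepper + strawberries with both tight: 2.03 servings and 2.323 servings → $4.17.
bell pepper + orange with both tight: 2.547 servings and 2.151 servings → $3.13.
bell pepper + broccoli with both tight: 2.107 servings and 1.723 servings → $3.17.
strawberries + orange: the both-tight solution has a negative serving — not a feasible corner.
strawberries + broccoli: the both-tight solution has a negative serving — not a feasible corner.
orange + broccoli: the both-tight solution has a negative serving — not a feasible corner.
So the least-cost plan costs $3.13.

$3.13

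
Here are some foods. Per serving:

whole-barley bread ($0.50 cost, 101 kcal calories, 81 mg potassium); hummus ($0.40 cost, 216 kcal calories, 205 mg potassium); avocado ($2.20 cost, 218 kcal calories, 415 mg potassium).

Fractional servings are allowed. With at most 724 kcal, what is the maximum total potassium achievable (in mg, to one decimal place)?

Potassium per kcal: avocado 1.904, hummus 0.9491, whole-barley bread 0.802.
With no serving limits, spend the whole calories allowance on avocado: 724 kcal / 218 kcal × 415 mg = 1378.3 mg.

1378.3 mg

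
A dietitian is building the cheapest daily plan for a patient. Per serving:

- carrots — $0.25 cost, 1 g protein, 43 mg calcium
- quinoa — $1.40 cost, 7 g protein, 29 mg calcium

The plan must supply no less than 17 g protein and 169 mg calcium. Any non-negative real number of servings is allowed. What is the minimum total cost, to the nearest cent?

Minimising a linear cost over {protein ≥ 17, calcium ≥ 169, servings ≥ 0} — the optimum is at a vertex, using one or two foods.
carrots only: max(17/1, 169/43) = 17 servings → $4.25.
quinoa only: max(17/7, 169/29) = 5.828 servings → $8.16.
carrots + quinoa with both tight: 2.537 servings and 2.066 servings → $3.53.
So the least-cost plan costs $3.53.

$3.53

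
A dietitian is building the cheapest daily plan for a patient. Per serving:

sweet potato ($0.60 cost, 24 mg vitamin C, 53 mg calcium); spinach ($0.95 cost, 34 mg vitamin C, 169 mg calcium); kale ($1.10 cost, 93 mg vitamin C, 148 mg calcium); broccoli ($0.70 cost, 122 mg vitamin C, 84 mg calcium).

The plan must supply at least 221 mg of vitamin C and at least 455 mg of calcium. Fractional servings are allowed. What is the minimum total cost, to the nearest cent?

For a min-cost LP with two ≥-constraints, a basic feasible solution has at most two positive variables.
sweet potato only: max(221/24, 455/53) = 9.208 servings → $5.53.
spinach only: max(221/34, 455/169) = 6.5 servings → $6.17.
kale only: max(221/93, 455/148) = 3.074 servings → $3.38.
broccoli only: max(221/122, 455/84) = 5.417 servings → $3.79.
sweet potato + spinach: intersection lies outside the first quadrant.
sweet potato + kale with both tight: 6.977 servings and 0.5759 servings → $4.82.
sweet potato + broccoli with both tight: 8.302 servings and 0.1782 servings → $5.11.
spinach + kale with both tight: 0.8991 servings and 2.048 servings → $3.11.
spinach + broccoli with both tight: 2.08 servings and 1.232 servings → $2.84.
kale + broccoli: the both-tight solution has a negative serving — not a feasible corner.
Cheapest feasible corner: $2.84.

$2.84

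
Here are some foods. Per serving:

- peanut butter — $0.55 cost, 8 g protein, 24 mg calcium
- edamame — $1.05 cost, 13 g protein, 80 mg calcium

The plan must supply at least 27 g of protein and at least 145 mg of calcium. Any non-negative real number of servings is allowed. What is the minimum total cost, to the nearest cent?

peanut butter only: max(27/8, 145/24) = 6.042 servings → $3.32.
edamame only: max(27/13, 145/80) = 2.077 servings → $2.18.
peanut butter + edamame with both tight: 0.8384 servings and 1.561 servings → $2.10.
Cheapest feasible corner: $2.10.

$2.10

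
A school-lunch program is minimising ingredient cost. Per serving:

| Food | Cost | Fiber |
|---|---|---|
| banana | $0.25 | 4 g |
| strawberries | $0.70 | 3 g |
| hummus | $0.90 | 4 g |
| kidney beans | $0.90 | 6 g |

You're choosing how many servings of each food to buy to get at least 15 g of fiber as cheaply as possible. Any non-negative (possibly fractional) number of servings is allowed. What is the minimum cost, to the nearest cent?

Cost per g of fiber: banana $0.0625, kidney beans $0.1500, hummus $0.2250, strawberries $0.2333.
With no serving limits, use only banana: 15 g / 4 g = 3.75 servings × $0.25 = $0.94.

$0.94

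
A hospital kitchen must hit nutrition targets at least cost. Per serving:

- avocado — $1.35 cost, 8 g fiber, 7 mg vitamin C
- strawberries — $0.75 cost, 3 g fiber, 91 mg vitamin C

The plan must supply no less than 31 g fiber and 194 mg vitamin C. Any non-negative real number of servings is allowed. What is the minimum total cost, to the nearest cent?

$5.69

Two binding constraints pin down two serving amounts, so the optimal mix uses at most two foods. The candidates are each food alone (scaled to the tighter of fiber/vitamin C) and each pair with both constraints tight.
avocado only: max(31/8, 194/7) = 27.71 servings → $37.41.
strawberries only: max(31/3, 194/91) = 10.33 servings → $7.75.
avocado + strawberries with both tight: 3.167 servings and 1.888 servings → $5.69.
The minimum over all feasible corners is $5.69.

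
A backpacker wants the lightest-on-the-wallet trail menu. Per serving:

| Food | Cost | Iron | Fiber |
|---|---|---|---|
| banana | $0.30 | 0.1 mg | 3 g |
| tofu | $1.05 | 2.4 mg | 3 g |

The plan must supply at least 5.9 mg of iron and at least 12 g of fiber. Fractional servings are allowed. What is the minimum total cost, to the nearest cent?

Check every corner: each single food scaled to meet both minima, and each pair solved so both constraints bind.
banana only: max(5.9/0.1, 12/3) = 59 servings → $17.70.
tofu only: max(5.9/2.4, 12/3) = 4 servings → $4.20.
banana + tofu with both tight: 1.609 servings and 2.391 servings → $2.99.
So the least-cost plan costs $2.99.

$2.99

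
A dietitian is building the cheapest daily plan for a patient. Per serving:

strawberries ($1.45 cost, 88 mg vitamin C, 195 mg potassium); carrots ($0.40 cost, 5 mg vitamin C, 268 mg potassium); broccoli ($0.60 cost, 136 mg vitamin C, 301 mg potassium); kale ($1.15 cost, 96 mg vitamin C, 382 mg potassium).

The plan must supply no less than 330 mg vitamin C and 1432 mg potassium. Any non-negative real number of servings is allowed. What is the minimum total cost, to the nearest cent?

For a min-cost LP with two ≥-constraints, a basic feasible solution has at most two positive variables.
strawberries only: max(330/88, 1432/195) = 7.344 servings → $10.65.
carrots only: max(330/5, 1432/268) = 66 servings → $26.40.
broccoli only: max(330/136, 1432/301) = 4.757 servings → $2.85.
kale only: max(330/96, 1432/382) = 3.749 servings → $4.31.
strawberries + carrots with both tight: 3.595 servings and 2.727 servings → $6.30.
strawberries + broccoli: the both-tight solution has a negative serving — not a feasible corner.
strawberries + kale: intersection lies outside the first quadrant.
carrots + broccoli with both tight: 2.731 servings and 2.326 servings → $2.49.
carrots + kale with both tight: 0.4791 servings and 3.413 servings → $4.12.
broccoli + kale: intersection lies outside the first quadrant.
Cheapest feasible corner: $2.49.

$2.49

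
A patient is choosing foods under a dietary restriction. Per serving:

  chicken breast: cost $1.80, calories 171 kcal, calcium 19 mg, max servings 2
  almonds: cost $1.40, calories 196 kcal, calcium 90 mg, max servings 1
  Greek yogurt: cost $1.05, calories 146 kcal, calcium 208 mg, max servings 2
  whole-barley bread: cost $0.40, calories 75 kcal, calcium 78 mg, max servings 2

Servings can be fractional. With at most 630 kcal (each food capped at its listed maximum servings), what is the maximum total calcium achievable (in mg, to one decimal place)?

658.3 mg

Calcium per kcal: Greek yogurt 1.425, whole-barley bread 1.04, almonds 0.4592, chicken breast 0.1111.
Take 2 servings of Greek yogurt: uses 292 kcal, +416.0 mg calcium (running total 416.0 mg).
Take 2 servings of whole-barley bread: uses 150 kcal, +156.0 mg calcium (running total 572.0 mg).
Take 0.9592 servings of almonds: uses 188 kcal, +86.3 mg calcium (running total 658.3 mg).
Greedy by best ratio exhausts the calories allowance optimally: 658.3 mg.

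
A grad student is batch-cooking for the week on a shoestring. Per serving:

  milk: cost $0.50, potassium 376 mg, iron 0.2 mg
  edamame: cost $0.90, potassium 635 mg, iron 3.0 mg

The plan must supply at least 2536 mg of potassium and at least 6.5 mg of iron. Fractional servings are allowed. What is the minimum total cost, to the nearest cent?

At the optimum either one food covers both requirements or two foods hit both targets exactly; no other combination can be cheaper.
milk only: max(2536/376, 6.5/0.2) = 32.5 servings → $16.25.
edamame only: max(2536/635, 6.5/3.0) = 3.994 servings → $3.59.
milk + edamame with both tight: 3.477 servings and 1.935 servings → $3.48.
Cheapest feasible corner: $3.48.

$3.48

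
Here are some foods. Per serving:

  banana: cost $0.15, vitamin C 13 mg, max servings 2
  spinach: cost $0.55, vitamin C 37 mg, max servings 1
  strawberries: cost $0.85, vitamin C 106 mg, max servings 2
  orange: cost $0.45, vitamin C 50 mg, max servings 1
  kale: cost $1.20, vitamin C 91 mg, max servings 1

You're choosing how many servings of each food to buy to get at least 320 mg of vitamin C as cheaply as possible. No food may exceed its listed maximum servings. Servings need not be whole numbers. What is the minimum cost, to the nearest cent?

Cost per mg of vitamin C: strawberries $0.0080, orange $0.0090, banana $0.0115, kale $0.0132, spinach $0.0149.
Take 2 servings of strawberries: +212.0 mg vitamin C for $1.70 (total $1.70, still need 108.0 mg).
Take 1 serving of orange: +50.0 mg vitamin C for $0.45 (total $2.15, still need 58.0 mg).
Take 2 servings of banana: +26.0 mg vitamin C for $0.30 (total $2.45, still need 32.0 mg).
Take 0.3516 servings of kale: +32.0 mg vitamin C for $0.42 (total $2.87, still need 0.0 mg).
Filling from the cheapest source first is optimal under one linear minimum: $2.87.

$2.87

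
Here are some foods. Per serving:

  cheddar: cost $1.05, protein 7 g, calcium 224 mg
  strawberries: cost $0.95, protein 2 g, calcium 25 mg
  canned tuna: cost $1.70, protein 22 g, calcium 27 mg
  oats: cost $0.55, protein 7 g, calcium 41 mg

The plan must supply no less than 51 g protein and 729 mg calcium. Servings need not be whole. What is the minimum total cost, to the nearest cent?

$5.18

Compare the cost at each extreme point of the feasible region.
cheddar only: max(51/7, 729/224) = 7.286 servings → $7.65.
strawberries only: max(51/2, 729/25) = 29.16 servings → $27.70.
canned tuna only: max(51/22, 729/27) = 27 servings → $45.90.
oats only: max(51/7, 729/41) = 17.78 servings → $9.78.
cheddar + strawberries with both tight: 0.6703 servings and 23.15 servings → $22.70.
cheddar + canned tuna with both tight: 3.094 servings and 1.334 servings → $5.52.
cheddar + oats with both tight: 2.351 servings and 4.934 servings → $5.18.
strawberries + canned tuna: intersection lies outside the first quadrant.
strawberries + oats: the both-tight solution has a negative serving — not a feasible corner.
canned tuna + oats: intersection lies outside the first quadrant.
So the least-cost plan costs $5.18.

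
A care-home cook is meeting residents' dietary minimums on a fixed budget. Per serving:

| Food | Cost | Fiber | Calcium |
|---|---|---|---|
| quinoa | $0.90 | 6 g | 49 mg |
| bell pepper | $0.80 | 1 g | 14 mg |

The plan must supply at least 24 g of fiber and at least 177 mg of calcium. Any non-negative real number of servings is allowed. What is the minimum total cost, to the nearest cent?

A basic optimal solution has at most two foods positive. Try each food alone and each pair with both targets met exactly.
quinoa only: max(24/6, 177/49) = 4 servings → $3.60.
bell pepper only: max(24/1, 177/14) = 24 servings → $19.20.
quinoa + bell pepper: intersection lies outside the first quadrant.
So the least-cost plan costs $3.60.

$3.60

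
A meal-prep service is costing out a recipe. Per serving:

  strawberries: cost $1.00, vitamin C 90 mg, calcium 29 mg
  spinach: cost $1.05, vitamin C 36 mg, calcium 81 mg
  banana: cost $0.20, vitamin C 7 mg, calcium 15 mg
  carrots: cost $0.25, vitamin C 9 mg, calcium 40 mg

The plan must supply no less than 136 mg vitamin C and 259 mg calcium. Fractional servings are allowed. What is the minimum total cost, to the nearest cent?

$2.38

Two binding constraints pin down two serving amounts, so the optimal mix uses at most two foods. The candidates are each food alone (scaled to the tighter of vitamin C/calcium) and each pair with both constraints tight.
strawberries only: max(136/90, 259/29) = 8.931 servings → $8.93.
spinach only: max(136/36, 259/81) = 3.778 servings → $3.97.
banana only: max(136/7, 259/15) = 19.43 servings → $3.89.
carrots only: max(136/9, 259/40) = 15.11 servings → $3.78.
strawberries + spinach with both tight: 0.2709 servings and 3.101 servings → $3.53.
strawberries + banana with both tight: 0.1979 servings and 16.88 servings → $3.57.
strawberries + carrots with both tight: 0.9311 servings and 5.8 servings → $2.38.
spinach + banana with both targets exact would need a negative amount; discard.
spinach + carrots: intersection lies outside the first quadrant.
banana + carrots: intersection lies outside the first quadrant.
Cheapest feasible corner: $2.38.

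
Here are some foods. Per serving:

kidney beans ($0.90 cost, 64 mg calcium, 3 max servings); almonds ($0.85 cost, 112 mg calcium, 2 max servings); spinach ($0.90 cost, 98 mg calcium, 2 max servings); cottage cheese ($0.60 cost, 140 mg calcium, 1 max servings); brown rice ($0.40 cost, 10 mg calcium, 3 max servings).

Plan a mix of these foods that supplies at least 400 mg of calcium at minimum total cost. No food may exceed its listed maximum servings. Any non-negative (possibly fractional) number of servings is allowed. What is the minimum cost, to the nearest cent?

Cost per mg of calcium: cottage cheese $0.0043, almonds $0.0076, spinach $0.0092, kidney beans $0.0141, brown rice $0.0400.
Take 1 serving of cottage cheese: +140.0 mg calcium for $0.60 (total $0.60, still need 260.0 mg).
Take 2 servings of almonds: +224.0 mg calcium for $1.70 (total $2.30, still need 36.0 mg).
Take 0.3673 servings of spinach: +36.0 mg calcium for $0.33 (total $2.63, still need 0.0 mg).
Greedy by cheapest-per-mg is optimal for a single linear constraint, so the minimum cost is $2.63.

$2.63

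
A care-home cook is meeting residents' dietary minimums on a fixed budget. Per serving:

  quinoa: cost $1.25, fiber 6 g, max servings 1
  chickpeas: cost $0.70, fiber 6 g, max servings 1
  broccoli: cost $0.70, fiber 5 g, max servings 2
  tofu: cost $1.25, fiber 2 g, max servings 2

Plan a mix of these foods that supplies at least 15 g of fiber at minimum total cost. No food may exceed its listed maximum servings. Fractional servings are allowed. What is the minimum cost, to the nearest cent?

Cost per g of fiber: chickpeas $0.1167, broccoli $0.1400, quinoa $0.2083, tofu $0.6250.
Take 1 serving of chickpeas: +6.0 g fiber for $0.70 (total $0.70, still need 9.0 g).
Take 1.8 servings of broccoli: +9.0 g fiber for $1.26 (total $1.96, still need 0.0 g).
Greedy by cheapest-per-g is optimal for a single linear constraint, so the minimum cost is $1.96.

$1.96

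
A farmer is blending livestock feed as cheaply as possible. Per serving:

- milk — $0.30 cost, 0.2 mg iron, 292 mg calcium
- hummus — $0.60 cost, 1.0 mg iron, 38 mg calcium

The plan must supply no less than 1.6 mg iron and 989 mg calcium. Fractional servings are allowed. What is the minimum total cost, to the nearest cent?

With two linear requirements the optimum uses one or two foods; enumerate the corners.
milk only: max(1.6/0.2, 989/292) = 8 servings → $2.40.
hummus only: max(1.6/1.0, 989/38) = 26.03 servings → $15.62.
milk + hummus with both tight: 3.264 servings and 0.9473 servings → $1.55.
Cheapest feasible corner: $1.55.

$1.55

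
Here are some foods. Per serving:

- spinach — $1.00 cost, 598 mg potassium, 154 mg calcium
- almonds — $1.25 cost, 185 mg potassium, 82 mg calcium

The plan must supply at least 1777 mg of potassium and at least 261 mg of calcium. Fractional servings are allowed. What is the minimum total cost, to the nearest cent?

$2.97

spinach only: max(1777/598, 261/154) = 2.972 servings → $2.97.
almonds only: max(1777/185, 261/82) = 9.605 servings → $12.01.
spinach + almonds with both targets exact would need a negative amount; discard.
So the least-cost plan costs $2.97.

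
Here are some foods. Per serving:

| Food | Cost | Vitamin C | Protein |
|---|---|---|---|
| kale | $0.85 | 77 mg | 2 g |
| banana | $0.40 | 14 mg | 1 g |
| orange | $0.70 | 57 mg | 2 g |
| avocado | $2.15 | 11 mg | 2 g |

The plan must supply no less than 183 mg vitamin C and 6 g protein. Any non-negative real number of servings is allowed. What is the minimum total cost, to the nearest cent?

$2.19

This is a tiny linear program; its minimum lies at a vertex of the feasible set. List the vertices and price them.
kale only: max(183/77, 6/2) = 3 servings → $2.55.
banana only: max(183/14, 6/1) = 13.07 servings → $5.23.
orange only: max(183/57, 6/2) = 3.211 servings → $2.25.
avocado only: max(183/11, 6/2) = 16.64 servings → $35.77.
kale + banana with both tight: 2.02 servings and 1.959 servings → $2.50.
kale + orange with both tight: 0.6 servings and 2.4 servings → $2.19.
kale + avocado with both tight: 2.273 servings and 0.7273 servings → $3.50.
banana + orange: the both-tight solution has a negative serving — not a feasible corner.
banana + avocado: intersection lies outside the first quadrant.
orange + avocado: intersection lies outside the first quadrant.
The minimum over all feasible corners is $2.19.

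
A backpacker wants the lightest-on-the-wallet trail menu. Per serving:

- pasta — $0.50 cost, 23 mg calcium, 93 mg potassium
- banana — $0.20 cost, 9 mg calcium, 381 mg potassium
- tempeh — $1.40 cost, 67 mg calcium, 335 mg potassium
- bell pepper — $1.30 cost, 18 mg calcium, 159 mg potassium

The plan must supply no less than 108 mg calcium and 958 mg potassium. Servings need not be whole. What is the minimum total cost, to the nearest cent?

$2.27

At the optimum either one food covers both requirements or two foods hit both targets exactly; no other combination can be cheaper.
pasta only: max(108/23, 958/93) = 10.3 servings → $5.15.
banana only: max(108/9, 958/381) = 12 servings → $2.40.
tempeh only: max(108/67, 958/335) = 2.86 servings → $4.00.
bell pepper only: max(108/18, 958/159) = 6.025 servings → $7.83.
pasta + banana with both tight: 4.104 servings and 1.513 servings → $2.35.
pasta + tempeh: the both-tight solution has a negative serving — not a feasible corner.
pasta + bell pepper: intersection lies outside the first quadrant.
banana + tempeh with both tight: 1.244 servings and 1.445 servings → $2.27.
banana + bell pepper with both tight: 0.01327 servings and 5.993 servings → $7.79.
tempeh + bell pepper with both targets exact would need a negative amount; discard.
Cheapest feasible corner: $2.27.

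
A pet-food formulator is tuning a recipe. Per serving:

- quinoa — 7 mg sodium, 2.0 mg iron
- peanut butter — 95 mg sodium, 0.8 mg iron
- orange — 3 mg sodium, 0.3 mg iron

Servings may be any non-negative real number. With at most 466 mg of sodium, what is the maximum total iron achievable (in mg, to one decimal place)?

133.1 mg

Iron per mg sodium: quinoa 0.2857, orange 0.1, peanut butter 0.008421.
With no serving limits, spend the whole sodium allowance on quinoa: 466 mg / 7 mg × 2.0 mg = 133.1 mg.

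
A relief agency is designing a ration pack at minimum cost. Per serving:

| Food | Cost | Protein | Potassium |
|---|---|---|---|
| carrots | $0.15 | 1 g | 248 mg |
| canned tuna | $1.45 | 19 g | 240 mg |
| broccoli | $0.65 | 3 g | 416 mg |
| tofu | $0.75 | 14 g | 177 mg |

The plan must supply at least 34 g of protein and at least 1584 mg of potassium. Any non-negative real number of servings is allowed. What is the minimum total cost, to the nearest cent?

An LP optimum is at a vertex; with two nutrient constraints at most two foods are used. Check each candidate.
carrots only: max(34/1, 1584/248) = 34 servings → $5.10.
canned tuna only: max(34/19, 1584/240) = 6.6 servings → $9.57.
broccoli only: max(34/3, 1584/416) = 11.33 servings → $7.37.
tofu only: max(34/14, 1584/177) = 8.949 servings → $6.71.
carrots + canned tuna with both tight: 4.905 servings and 1.531 servings → $2.96.
carrots + broccoli: intersection lies outside the first quadrant.
carrots + tofu with both tight: 4.904 servings and 2.078 servings → $2.29.
canned tuna + broccoli with both tight: 1.307 servings and 3.053 servings → $3.88.
canned tuna + tofu: the both-tight solution has a negative serving — not a feasible corner.
broccoli + tofu with both tight: 3.053 servings and 1.774 servings → $3.32.
Cheapest feasible corner: $2.29.

$2.29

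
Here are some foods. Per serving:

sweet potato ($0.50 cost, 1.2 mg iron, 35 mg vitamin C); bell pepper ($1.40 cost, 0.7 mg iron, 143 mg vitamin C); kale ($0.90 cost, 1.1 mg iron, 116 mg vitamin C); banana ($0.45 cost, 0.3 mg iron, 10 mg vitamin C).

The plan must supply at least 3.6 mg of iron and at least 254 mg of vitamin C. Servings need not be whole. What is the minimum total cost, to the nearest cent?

$2.28

Check every corner: each single food scaled to meet both minima, and each pair solved so both constraints bind.
sweet potato only: max(3.6/1.2, 254/35) = 7.257 servings → $3.63.
bell pepper only: max(3.6/0.7, 254/143) = 5.143 servings → $7.20.
kale only: max(3.6/1.1, 254/116) = 3.273 servings → $2.95.
banana only: max(3.6/0.3, 254/10) = 25.4 servings → $11.43.
sweet potato + bell pepper with both tight: 2.291 servings and 1.215 servings → $2.85.
sweet potato + kale with both tight: 1.372 servings and 1.776 servings → $2.28.
sweet potato + banana with both targets exact would need a negative amount; discard.
bell pepper + kale with both targets exact would need a negative amount; discard.
bell pepper + banana with both tight: 1.12 servings and 9.387 servings → $5.79.
kale + banana with both tight: 1.689 servings and 5.807 servings → $4.13.
The minimum over all feasible corners is $2.28.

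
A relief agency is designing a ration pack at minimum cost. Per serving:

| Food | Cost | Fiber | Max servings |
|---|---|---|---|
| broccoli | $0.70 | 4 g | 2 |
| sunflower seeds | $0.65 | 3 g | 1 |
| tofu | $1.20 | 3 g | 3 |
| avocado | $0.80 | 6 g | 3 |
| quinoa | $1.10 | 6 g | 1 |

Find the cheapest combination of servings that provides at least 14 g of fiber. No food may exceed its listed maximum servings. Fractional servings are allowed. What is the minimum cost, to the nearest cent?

$1.87

Cost per g of fiber: avocado $0.1333, broccoli $0.1750, quinoa $0.1833, sunflower seeds $0.2167, tofu $0.4000.
Take 2.333 servings of avocado: +14.0 g fiber for $1.87 (total $1.87, still need 0.0 g).
Filling from the cheapest source first is optimal under one linear minimum: $1.87.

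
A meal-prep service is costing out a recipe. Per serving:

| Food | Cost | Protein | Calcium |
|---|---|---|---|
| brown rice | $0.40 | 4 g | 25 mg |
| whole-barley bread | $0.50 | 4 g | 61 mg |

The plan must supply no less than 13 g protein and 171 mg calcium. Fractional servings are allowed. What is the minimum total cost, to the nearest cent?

Check every corner: each single food scaled to meet both minima, and each pair solved so both constraints bind.
brown rice only: max(13/4, 171/25) = 6.84 servings → $2.74.
whole-barley bread only: max(13/4, 171/61) = 3.25 servings → $1.62.
brown rice + whole-barley bread with both tight: 0.7569 servings and 2.493 servings → $1.55.
The minimum over all feasible corners is $1.55.

$1.55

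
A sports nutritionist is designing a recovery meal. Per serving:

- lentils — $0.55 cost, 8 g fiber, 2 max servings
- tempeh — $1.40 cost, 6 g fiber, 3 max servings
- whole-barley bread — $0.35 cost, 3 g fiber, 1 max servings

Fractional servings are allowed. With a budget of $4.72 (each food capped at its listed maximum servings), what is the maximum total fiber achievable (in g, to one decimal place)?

33.0 g

Fiber per dollar: lentils 14.55, whole-barley bread 8.571, tempeh 4.286.
Take 2 servings of lentils: spends $1.10, +16.0 g fiber (running total 16.0 g).
Take 1 serving of whole-barley bread: spends $0.35, +3.0 g fiber (running total 19.0 g).
Take 2.336 servings of tempeh: spends $3.27, +14.0 g fiber (running total 33.0 g).
Filling greedily by fiber-per-dollar is optimal for one linear limit, giving 33.0 g.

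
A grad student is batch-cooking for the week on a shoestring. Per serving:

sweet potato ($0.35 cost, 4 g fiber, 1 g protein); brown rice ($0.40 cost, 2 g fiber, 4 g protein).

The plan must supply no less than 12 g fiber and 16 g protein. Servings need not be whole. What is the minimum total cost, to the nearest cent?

$1.89

Minimising a linear cost over {fiber ≥ 12, protein ≥ 16, servings ≥ 0} — the optimum is at a vertex, using one or two foods.
sweet potato only: max(12/4, 16/1) = 16 servings → $5.60.
brown rice only: max(12/2, 16/4) = 6 servings → $2.40.
sweet potato + brown rice with both tight: 1.143 servings and 3.714 servings → $1.89.
So the least-cost plan costs $1.89.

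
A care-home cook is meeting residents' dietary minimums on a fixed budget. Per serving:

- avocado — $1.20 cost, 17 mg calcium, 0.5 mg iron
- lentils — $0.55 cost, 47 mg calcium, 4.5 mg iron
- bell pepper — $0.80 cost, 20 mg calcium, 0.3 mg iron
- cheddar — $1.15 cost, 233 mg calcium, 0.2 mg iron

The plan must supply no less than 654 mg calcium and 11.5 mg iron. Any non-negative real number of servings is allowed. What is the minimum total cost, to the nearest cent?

Check every corner: each single food scaled to meet both minima, and each pair solved so both constraints bind.
avocado only: max(654/17, 11.5/0.5) = 38.47 servings → $46.16.
lentils only: max(654/47, 11.5/4.5) = 13.91 servings → $7.65.
bell pepper only: max(654/20, 11.5/0.3) = 38.33 servings → $30.67.
cheddar only: max(654/233, 11.5/0.2) = 57.5 servings → $66.12.
avocado + lentils with both targets exact would need a negative amount; discard.
avocado + bell pepper with both tight: 6.898 servings and 26.84 servings → $29.75.
avocado + cheddar with both tight: 22.53 servings and 1.163 servings → $28.38.
lentils + bell pepper with both tight: 0.4453 servings and 31.65 servings → $25.57.
lentils + cheddar with both tight: 2.453 servings and 2.312 servings → $4.01.
bell pepper + cheddar: the both-tight solution has a negative serving — not a feasible corner.
Cheapest feasible corner: $4.01.

$4.01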